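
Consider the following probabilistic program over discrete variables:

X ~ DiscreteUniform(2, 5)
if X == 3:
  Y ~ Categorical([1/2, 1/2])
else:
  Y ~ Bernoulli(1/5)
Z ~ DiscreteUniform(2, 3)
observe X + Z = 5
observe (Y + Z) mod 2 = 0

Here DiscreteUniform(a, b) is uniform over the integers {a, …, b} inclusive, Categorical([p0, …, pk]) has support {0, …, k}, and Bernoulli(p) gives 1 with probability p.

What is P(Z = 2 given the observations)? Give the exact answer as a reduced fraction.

P(Z = 2 | obs) = 5/7

Enumerate traces; 2 have nonzero weight after conditioning:
  (X=2, Y=1, Z=3) weight 1/40
  (X=3, Y=0, Z=2) weight 1/16
Group by Z:
  weight(Z=2) = 1/16
  weight(Z=3) = 1/40
Total weight = 1/16 + 1/40 = 7/80
P(Z=2 | obs) = 1/16 / 7/80 = 5/7
P(Z=3 | obs) = 1/40 / 7/80 = 2/7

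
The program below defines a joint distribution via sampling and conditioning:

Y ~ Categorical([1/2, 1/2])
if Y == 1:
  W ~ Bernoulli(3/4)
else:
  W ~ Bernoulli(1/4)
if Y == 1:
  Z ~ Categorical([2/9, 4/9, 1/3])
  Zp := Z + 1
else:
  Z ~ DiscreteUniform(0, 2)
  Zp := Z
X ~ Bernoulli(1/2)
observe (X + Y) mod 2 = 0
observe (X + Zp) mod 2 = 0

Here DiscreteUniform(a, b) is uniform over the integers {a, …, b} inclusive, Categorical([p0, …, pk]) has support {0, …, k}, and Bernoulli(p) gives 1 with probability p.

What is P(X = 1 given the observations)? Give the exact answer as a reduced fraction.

Enumerate traces; 8 have nonzero weight after conditioning:
  (Y=0, W=0, Z=0, X=0) weight 1/16
  (Y=0, W=0, Z=2, X=0) weight 1/16
  (Y=0, W=1, Z=0, X=0) weight 1/48
  (Y=0, W=1, Z=2, X=0) weight 1/48
  (Y=1, W=0, Z=0, X=1) weight 1/72
  (Y=1, W=0, Z=2, X=1) weight 1/48
  (Y=1, W=1, Z=0, X=1) weight 1/24
  (Y=1, W=1, Z=2, X=1) weight 1/16
Group by X:
  weight(X=0) = 1/6
  weight(X=1) = 5/36
Total weight = 1/6 + 5/36 = 11/36
P(X=0 | obs) = 1/6 / 11/36 = 6/11
P(X=1 | obs) = 5/36 / 11/36 = 5/11

P(X = 1 | obs) = 5/11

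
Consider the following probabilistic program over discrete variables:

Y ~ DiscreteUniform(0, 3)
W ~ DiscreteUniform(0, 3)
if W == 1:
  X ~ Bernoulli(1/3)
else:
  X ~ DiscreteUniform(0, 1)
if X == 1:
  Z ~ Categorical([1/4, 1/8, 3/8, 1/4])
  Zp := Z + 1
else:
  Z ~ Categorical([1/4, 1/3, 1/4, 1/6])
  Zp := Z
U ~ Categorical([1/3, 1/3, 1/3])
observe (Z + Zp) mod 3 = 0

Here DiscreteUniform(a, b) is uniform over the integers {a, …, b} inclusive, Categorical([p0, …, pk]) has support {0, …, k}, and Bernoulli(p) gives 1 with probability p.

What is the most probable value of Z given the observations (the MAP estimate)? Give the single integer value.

argmax_v P(Z = v | obs) = 0

Enumerate traces; 144 have nonzero weight after conditioning:
  (Y=0, W=0, X=0, Z=0, U=0) weight 1/384
  (Y=0, W=0, X=0, Z=0, U=1) weight 1/384
  (Y=0, W=0, X=0, Z=0, U=2) weight 1/384
  (Y=0, W=0, X=0, Z=3, U=0) weight 1/576
  (Y=0, W=0, X=0, Z=3, U=1) weight 1/576
  (Y=0, W=0, X=0, Z=3, U=2) weight 1/576
  (Y=0, W=0, X=1, Z=1, U=0) weight 1/768
  (Y=0, W=0, X=1, Z=1, U=1) weight 1/768
  … 136 more
Group by Z:
  weight(Z=0) = 13/96
  weight(Z=1) = 11/192
  weight(Z=3) = 13/144
Total weight = 13/96 + 11/192 + 13/144 = 163/576
P(Z=0 | obs) = 13/96 / 163/576 = 78/163
P(Z=1 | obs) = 11/192 / 163/576 = 33/163
P(Z=3 | obs) = 13/144 / 163/576 = 52/163
argmax = 0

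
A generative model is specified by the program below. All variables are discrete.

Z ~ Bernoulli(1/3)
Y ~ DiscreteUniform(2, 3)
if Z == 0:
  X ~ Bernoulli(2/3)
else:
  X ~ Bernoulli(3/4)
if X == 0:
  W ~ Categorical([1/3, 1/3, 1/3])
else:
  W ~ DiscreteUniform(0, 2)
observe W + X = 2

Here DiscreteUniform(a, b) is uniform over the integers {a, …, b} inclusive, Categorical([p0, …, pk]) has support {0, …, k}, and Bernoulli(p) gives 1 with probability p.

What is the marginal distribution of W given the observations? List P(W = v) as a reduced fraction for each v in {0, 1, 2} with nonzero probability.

P(W=1) = 25/36, P(W=2) = 11/36

Enumerate traces; 8 have nonzero weight after conditioning:
  (Z=0, Y=2, X=0, W=2) weight 1/27
  (Z=0, Y=2, X=1, W=1) weight 2/27
  (Z=0, Y=3, X=0, W=2) weight 1/27
  (Z=0, Y=3, X=1, W=1) weight 2/27
  (Z=1, Y=2, X=0, W=2) weight 1/72
  (Z=1, Y=2, X=1, W=1) weight 1/24
  (Z=1, Y=3, X=0, W=2) weight 1/72
  (Z=1, Y=3, X=1, W=1) weight 1/24
Group by W:
  weight(W=1) = 25/108
  weight(W=2) = 11/108
Total weight = 25/108 + 11/108 = 1/3
P(W=1 | obs) = 25/108 / 1/3 = 25/36
P(W=2 | obs) = 11/108 / 1/3 = 11/36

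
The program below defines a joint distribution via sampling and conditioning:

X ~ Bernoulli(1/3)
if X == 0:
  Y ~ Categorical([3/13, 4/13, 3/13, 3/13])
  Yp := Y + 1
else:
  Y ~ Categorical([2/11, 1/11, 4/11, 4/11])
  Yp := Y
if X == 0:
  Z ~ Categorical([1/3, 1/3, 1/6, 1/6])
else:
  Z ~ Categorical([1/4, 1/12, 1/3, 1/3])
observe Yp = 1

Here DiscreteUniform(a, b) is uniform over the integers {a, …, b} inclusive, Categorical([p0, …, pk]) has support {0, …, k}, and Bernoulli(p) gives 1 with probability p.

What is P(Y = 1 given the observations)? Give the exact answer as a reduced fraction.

Enumerate traces; 8 have nonzero weight after conditioning:
  (X=0, Y=0, Z=0) weight 2/39
  (X=0, Y=0, Z=1) weight 2/39
  (X=0, Y=0, Z=2) weight 1/39
  (X=0, Y=0, Z=3) weight 1/39
  (X=1, Y=1, Z=0) weight 1/132
  (X=1, Y=1, Z=1) weight 1/396
  (X=1, Y=1, Z=2) weight 1/99
  (X=1, Y=1, Z=3) weight 1/99
Group by Y:
  weight(Y=0) = 2/13
  weight(Y=1) = 1/33
Total weight = 2/13 + 1/33 = 79/429
P(Y=0 | obs) = 2/13 / 79/429 = 66/79
P(Y=1 | obs) = 1/33 / 79/429 = 13/79

P(Y = 1 | obs) = 13/79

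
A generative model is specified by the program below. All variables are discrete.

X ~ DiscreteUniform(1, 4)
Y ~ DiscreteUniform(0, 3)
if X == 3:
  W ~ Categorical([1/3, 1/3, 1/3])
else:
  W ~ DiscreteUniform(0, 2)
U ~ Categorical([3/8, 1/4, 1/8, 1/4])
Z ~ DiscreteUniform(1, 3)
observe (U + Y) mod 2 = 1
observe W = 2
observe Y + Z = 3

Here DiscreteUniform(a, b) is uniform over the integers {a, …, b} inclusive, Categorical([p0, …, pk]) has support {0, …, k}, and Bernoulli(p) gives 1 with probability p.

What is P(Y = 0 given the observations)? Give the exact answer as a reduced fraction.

Enumerate traces; 24 have nonzero weight after conditioning:
  (X=1, Y=0, W=2, U=1, Z=3) weight 1/576
  (X=1, Y=0, W=2, U=3, Z=3) weight 1/576
  (X=1, Y=1, W=2, U=0, Z=2) weight 1/384
  (X=1, Y=1, W=2, U=2, Z=2) weight 1/1152
  (X=1, Y=2, W=2, U=1, Z=1) weight 1/576
  (X=1, Y=2, W=2, U=3, Z=1) weight 1/576
  (X=2, Y=0, W=2, U=1, Z=3) weight 1/576
  (X=2, Y=0, W=2, U=3, Z=3) weight 1/576
  … 16 more
Group by Y:
  weight(Y=0) = 1/72
  weight(Y=1) = 1/72
  weight(Y=2) = 1/72
Total weight = 1/72 + 1/72 + 1/72 = 1/24
P(Y=0 | obs) = 1/72 / 1/24 = 1/3
P(Y=1 | obs) = 1/72 / 1/24 = 1/3
P(Y=2 | obs) = 1/72 / 1/24 = 1/3

P(Y = 0 | obs) = 1/3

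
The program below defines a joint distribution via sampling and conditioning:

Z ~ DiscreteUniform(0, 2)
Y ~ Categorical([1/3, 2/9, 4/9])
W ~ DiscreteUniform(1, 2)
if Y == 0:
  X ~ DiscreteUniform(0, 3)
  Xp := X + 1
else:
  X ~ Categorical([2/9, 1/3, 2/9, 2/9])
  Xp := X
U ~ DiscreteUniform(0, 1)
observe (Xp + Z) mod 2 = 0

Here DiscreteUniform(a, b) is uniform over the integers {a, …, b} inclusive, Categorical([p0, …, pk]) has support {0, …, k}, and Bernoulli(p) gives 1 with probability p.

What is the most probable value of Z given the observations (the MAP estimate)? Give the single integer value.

argmax_v P(Z = v | obs) = 1

Enumerate traces; 72 have nonzero weight after conditioning:
  (Z=0, Y=0, W=1, X=1, U=0) weight 1/144
  (Z=0, Y=0, W=1, X=1, U=1) weight 1/144
  (Z=0, Y=0, W=1, X=3, U=0) weight 1/144
  (Z=0, Y=0, W=1, X=3, U=1) weight 1/144
  (Z=0, Y=0, W=2, X=1, U=0) weight 1/144
  (Z=0, Y=0, W=2, X=1, U=1) weight 1/144
  (Z=0, Y=0, W=2, X=3, U=0) weight 1/144
  (Z=0, Y=0, W=2, X=3, U=1) weight 1/144
  (Z=1, Y=0, W=1, X=0, U=0) weight 1/144
  (Z=2, Y=0, W=1, X=1, U=0) weight 1/144
  … 62 more
Group by Z:
  weight(Z=0) = 25/162
  weight(Z=1) = 29/162
  weight(Z=2) = 25/162
Total weight = 25/162 + 29/162 + 25/162 = 79/162
P(Z=0 | obs) = 25/162 / 79/162 = 25/79
P(Z=1 | obs) = 29/162 / 79/162 = 29/79
P(Z=2 | obs) = 25/162 / 79/162 = 25/79
argmax = 1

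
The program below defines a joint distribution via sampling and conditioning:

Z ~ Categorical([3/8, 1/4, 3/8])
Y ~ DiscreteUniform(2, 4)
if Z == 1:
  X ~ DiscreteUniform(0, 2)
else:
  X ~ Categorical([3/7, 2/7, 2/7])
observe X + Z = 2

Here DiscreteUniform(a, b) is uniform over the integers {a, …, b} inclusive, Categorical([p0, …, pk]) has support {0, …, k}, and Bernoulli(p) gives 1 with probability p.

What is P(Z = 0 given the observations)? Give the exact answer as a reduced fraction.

P(Z = 0 | obs) = 18/59

Enumerate traces; 9 have nonzero weight after conditioning:
  (Z=0, Y=2, X=2) weight 1/28
  (Z=0, Y=3, X=2) weight 1/28
  (Z=0, Y=4, X=2) weight 1/28
  (Z=1, Y=2, X=1) weight 1/36
  (Z=1, Y=3, X=1) weight 1/36
  (Z=1, Y=4, X=1) weight 1/36
  (Z=2, Y=2, X=0) weight 3/56
  (Z=2, Y=3, X=0) weight 3/56
  … 1 more
Group by Z:
  weight(Z=0) = 3/28
  weight(Z=1) = 1/12
  weight(Z=2) = 9/56
Total weight = 3/28 + 1/12 + 9/56 = 59/168
P(Z=0 | obs) = 3/28 / 59/168 = 18/59
P(Z=1 | obs) = 1/12 / 59/168 = 14/59
P(Z=2 | obs) = 9/56 / 59/168 = 27/59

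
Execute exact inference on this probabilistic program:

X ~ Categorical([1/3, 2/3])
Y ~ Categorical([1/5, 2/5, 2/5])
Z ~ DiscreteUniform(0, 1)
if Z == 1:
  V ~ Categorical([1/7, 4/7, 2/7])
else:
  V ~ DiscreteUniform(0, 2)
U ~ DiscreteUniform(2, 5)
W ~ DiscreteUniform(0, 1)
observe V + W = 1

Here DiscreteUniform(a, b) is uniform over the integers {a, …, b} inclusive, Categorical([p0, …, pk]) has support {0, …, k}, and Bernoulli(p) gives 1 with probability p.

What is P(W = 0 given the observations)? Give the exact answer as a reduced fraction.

P(W = 0 | obs) = 19/29

Enumerate traces; 96 have nonzero weight after conditioning:
  (X=0, Y=0, Z=0, V=0, U=2, W=1) weight 1/720
  (X=0, Y=0, Z=0, V=0, U=3, W=1) weight 1/720
  (X=0, Y=0, Z=0, V=0, U=4, W=1) weight 1/720
  (X=0, Y=0, Z=0, V=0, U=5, W=1) weight 1/720
  (X=0, Y=0, Z=0, V=1, U=2, W=0) weight 1/720
  (X=0, Y=0, Z=0, V=1, U=3, W=0) weight 1/720
  (X=0, Y=0, Z=0, V=1, U=4, W=0) weight 1/720
  (X=0, Y=0, Z=0, V=1, U=5, W=0) weight 1/720
  … 88 more
Group by W:
  weight(W=0) = 19/84
  weight(W=1) = 5/42
Total weight = 19/84 + 5/42 = 29/84
P(W=0 | obs) = 19/84 / 29/84 = 19/29
P(W=1 | obs) = 5/42 / 29/84 = 10/29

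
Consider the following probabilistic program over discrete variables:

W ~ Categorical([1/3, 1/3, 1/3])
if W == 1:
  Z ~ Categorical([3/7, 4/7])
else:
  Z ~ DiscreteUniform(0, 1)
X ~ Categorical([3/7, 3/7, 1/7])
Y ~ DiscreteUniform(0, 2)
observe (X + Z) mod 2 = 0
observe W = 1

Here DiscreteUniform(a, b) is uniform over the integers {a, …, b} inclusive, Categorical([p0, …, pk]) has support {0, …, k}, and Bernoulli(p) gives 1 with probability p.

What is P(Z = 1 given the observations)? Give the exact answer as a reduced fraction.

P(Z = 1 | obs) = 1/2

Enumerate traces; 9 have nonzero weight after conditioning:
  (W=1, Z=0, X=0, Y=0) weight 1/49
  (W=1, Z=0, X=0, Y=1) weight 1/49
  (W=1, Z=0, X=0, Y=2) weight 1/49
  (W=1, Z=0, X=2, Y=0) weight 1/147
  (W=1, Z=0, X=2, Y=1) weight 1/147
  (W=1, Z=0, X=2, Y=2) weight 1/147
  (W=1, Z=1, X=1, Y=0) weight 4/147
  (W=1, Z=1, X=1, Y=1) weight 4/147
  … 1 more
Group by Z:
  weight(Z=0) = 4/49
  weight(Z=1) = 4/49
Total weight = 4/49 + 4/49 = 8/49
P(Z=0 | obs) = 4/49 / 8/49 = 1/2
P(Z=1 | obs) = 4/49 / 8/49 = 1/2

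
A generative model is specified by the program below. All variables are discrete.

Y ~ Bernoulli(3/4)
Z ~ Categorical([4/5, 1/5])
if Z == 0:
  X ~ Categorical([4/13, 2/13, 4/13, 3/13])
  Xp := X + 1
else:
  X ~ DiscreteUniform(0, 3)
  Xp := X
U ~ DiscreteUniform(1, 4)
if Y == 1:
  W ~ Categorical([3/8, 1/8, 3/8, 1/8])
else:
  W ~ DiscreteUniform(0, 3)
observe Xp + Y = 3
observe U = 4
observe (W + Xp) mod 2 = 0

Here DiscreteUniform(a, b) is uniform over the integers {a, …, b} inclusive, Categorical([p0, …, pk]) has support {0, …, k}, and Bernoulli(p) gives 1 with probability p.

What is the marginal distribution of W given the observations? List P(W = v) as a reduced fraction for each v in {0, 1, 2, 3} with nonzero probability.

Enumerate traces; 8 have nonzero weight after conditioning:
  (Y=0, Z=0, X=2, U=4, W=1) weight 1/260
  (Y=0, Z=0, X=2, U=4, W=3) weight 1/260
  (Y=0, Z=1, X=3, U=4, W=1) weight 1/1280
  (Y=0, Z=1, X=3, U=4, W=3) weight 1/1280
  (Y=1, Z=0, X=1, U=4, W=0) weight 9/1040
  (Y=1, Z=0, X=1, U=4, W=2) weight 9/1040
  (Y=1, Z=1, X=2, U=4, W=0) weight 9/2560
  (Y=1, Z=1, X=2, U=4, W=2) weight 9/2560
Group by W:
  weight(W=0) = 81/6656
  weight(W=1) = 77/16640
  weight(W=2) = 81/6656
  weight(W=3) = 77/16640
Total weight = 81/6656 + 77/16640 + 81/6656 + 77/16640 = 43/1280
P(W=0 | obs) = 81/6656 / 43/1280 = 405/1118
P(W=1 | obs) = 77/16640 / 43/1280 = 77/559
P(W=2 | obs) = 81/6656 / 43/1280 = 405/1118
P(W=3 | obs) = 77/16640 / 43/1280 = 77/559

P(W=0) = 405/1118, P(W=1) = 77/559, P(W=2) = 405/1118, P(W=3) = 77/559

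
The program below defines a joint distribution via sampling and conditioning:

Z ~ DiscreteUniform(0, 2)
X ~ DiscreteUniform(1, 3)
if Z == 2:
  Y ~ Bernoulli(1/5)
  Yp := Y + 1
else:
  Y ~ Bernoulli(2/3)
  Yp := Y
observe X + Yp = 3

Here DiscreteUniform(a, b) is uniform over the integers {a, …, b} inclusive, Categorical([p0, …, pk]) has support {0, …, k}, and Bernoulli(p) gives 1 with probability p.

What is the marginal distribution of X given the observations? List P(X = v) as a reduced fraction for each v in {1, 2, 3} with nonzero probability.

P(X=1) = 1/15, P(X=2) = 32/45, P(X=3) = 2/9

Enumerate traces; 6 have nonzero weight after conditioning:
  (Z=0, X=2, Y=1) weight 2/27
  (Z=0, X=3, Y=0) weight 1/27
  (Z=1, X=2, Y=1) weight 2/27
  (Z=1, X=3, Y=0) weight 1/27
  (Z=2, X=1, Y=1) weight 1/45
  (Z=2, X=2, Y=0) weight 4/45
Group by X:
  weight(X=1) = 1/45
  weight(X=2) = 32/135
  weight(X=3) = 2/27
Total weight = 1/45 + 32/135 + 2/27 = 1/3
P(X=1 | obs) = 1/45 / 1/3 = 1/15
P(X=2 | obs) = 32/135 / 1/3 = 32/45
P(X=3 | obs) = 2/27 / 1/3 = 2/9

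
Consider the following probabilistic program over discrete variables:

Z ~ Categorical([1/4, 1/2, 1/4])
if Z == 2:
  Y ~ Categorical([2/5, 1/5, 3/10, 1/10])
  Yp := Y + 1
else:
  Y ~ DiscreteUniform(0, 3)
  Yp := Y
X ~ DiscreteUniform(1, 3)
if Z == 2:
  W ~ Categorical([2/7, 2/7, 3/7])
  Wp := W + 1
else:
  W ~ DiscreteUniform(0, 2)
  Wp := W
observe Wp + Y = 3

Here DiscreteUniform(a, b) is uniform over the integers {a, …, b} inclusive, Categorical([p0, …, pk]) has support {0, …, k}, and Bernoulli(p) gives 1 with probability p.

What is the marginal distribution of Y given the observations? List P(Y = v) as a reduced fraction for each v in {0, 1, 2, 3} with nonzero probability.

Enumerate traces; 27 have nonzero weight after conditioning:
  (Z=0, Y=1, X=1, W=2) weight 1/144
  (Z=0, Y=1, X=2, W=2) weight 1/144
  (Z=0, Y=1, X=3, W=2) weight 1/144
  (Z=0, Y=2, X=1, W=1) weight 1/144
  (Z=0, Y=2, X=2, W=1) weight 1/144
  (Z=0, Y=2, X=3, W=1) weight 1/144
  (Z=0, Y=3, X=1, W=0) weight 1/144
  (Z=0, Y=3, X=2, W=0) weight 1/144
  (Z=2, Y=0, X=1, W=2) weight 1/70
  … 18 more
Group by Y:
  weight(Y=0) = 3/70
  weight(Y=1) = 43/560
  weight(Y=2) = 47/560
  weight(Y=3) = 1/16
Total weight = 3/70 + 43/560 + 47/560 + 1/16 = 149/560
P(Y=0 | obs) = 3/70 / 149/560 = 24/149
P(Y=1 | obs) = 43/560 / 149/560 = 43/149
P(Y=2 | obs) = 47/560 / 149/560 = 47/149
P(Y=3 | obs) = 1/16 / 149/560 = 35/149

P(Y=0) = 24/149, P(Y=1) = 43/149, P(Y=2) = 47/149, P(Y=3) = 35/149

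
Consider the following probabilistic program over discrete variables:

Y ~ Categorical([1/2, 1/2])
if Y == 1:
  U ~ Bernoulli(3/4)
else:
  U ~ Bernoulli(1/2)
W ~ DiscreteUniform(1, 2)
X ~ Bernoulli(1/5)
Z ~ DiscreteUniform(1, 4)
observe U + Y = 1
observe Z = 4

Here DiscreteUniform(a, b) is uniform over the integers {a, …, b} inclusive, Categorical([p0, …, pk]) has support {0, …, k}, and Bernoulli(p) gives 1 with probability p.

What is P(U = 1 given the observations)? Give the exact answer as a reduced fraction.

P(U = 1 | obs) = 2/3

Enumerate traces; 8 have nonzero weight after conditioning:
  (Y=0, U=1, W=1, X=0, Z=4) weight 1/40
  (Y=0, U=1, W=1, X=1, Z=4) weight 1/160
  (Y=0, U=1, W=2, X=0, Z=4) weight 1/40
  (Y=0, U=1, W=2, X=1, Z=4) weight 1/160
  (Y=1, U=0, W=1, X=0, Z=4) weight 1/80
  (Y=1, U=0, W=1, X=1, Z=4) weight 1/320
  (Y=1, U=0, W=2, X=0, Z=4) weight 1/80
  (Y=1, U=0, W=2, X=1, Z=4) weight 1/320
Group by U:
  weight(U=0) = 1/32
  weight(U=1) = 1/16
Total weight = 1/32 + 1/16 = 3/32
P(U=0 | obs) = 1/32 / 3/32 = 1/3
P(U=1 | obs) = 1/16 / 3/32 = 2/3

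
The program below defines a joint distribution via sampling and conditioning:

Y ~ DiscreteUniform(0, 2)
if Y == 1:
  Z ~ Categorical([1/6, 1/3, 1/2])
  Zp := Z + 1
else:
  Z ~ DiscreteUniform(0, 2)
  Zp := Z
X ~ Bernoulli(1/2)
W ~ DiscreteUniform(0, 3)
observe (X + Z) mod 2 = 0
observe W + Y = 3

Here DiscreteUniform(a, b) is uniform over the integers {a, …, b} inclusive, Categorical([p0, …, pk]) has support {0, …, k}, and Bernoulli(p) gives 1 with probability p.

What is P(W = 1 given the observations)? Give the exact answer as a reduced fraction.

P(W = 1 | obs) = 1/3

Enumerate traces; 9 have nonzero weight after conditioning:
  (Y=0, Z=0, X=0, W=3) weight 1/72
  (Y=0, Z=1, X=1, W=3) weight 1/72
  (Y=0, Z=2, X=0, W=3) weight 1/72
  (Y=1, Z=0, X=0, W=2) weight 1/144
  (Y=1, Z=1, X=1, W=2) weight 1/72
  (Y=1, Z=2, X=0, W=2) weight 1/48
  (Y=2, Z=0, X=0, W=1) weight 1/72
  (Y=2, Z=1, X=1, W=1) weight 1/72
  … 1 more
Group by W:
  weight(W=1) = 1/24
  weight(W=2) = 1/24
  weight(W=3) = 1/24
Total weight = 1/24 + 1/24 + 1/24 = 1/8
P(W=1 | obs) = 1/24 / 1/8 = 1/3
P(W=2 | obs) = 1/24 / 1/8 = 1/3
P(W=3 | obs) = 1/24 / 1/8 = 1/3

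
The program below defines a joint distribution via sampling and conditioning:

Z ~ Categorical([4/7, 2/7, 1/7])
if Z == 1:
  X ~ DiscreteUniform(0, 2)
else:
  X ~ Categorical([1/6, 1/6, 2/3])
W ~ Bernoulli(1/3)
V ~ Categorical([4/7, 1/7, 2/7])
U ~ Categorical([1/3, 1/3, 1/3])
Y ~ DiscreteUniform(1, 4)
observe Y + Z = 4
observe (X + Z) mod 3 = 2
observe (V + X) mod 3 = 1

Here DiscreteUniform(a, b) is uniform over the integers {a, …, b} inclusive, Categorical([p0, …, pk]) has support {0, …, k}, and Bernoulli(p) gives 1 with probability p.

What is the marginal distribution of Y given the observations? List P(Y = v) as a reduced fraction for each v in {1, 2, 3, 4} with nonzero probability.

P(Y=2) = 1/49, P(Y=3) = 16/49, P(Y=4) = 32/49

Enumerate traces; 18 have nonzero weight after conditioning:
  (Z=0, X=2, W=0, V=2, U=0, Y=4) weight 8/1323
  (Z=0, X=2, W=0, V=2, U=1, Y=4) weight 8/1323
  (Z=0, X=2, W=0, V=2, U=2, Y=4) weight 8/1323
  (Z=0, X=2, W=1, V=2, U=0, Y=4) weight 4/1323
  (Z=0, X=2, W=1, V=2, U=1, Y=4) weight 4/1323
  (Z=0, X=2, W=1, V=2, U=2, Y=4) weight 4/1323
  (Z=1, X=1, W=0, V=0, U=0, Y=3) weight 4/1323
  (Z=1, X=1, W=0, V=0, U=1, Y=3) weight 4/1323
  (Z=2, X=0, W=0, V=1, U=0, Y=2) weight 1/5292
  … 9 more
Group by Y:
  weight(Y=2) = 1/1176
  weight(Y=3) = 2/147
  weight(Y=4) = 4/147
Total weight = 1/1176 + 2/147 + 4/147 = 1/24
P(Y=2 | obs) = 1/1176 / 1/24 = 1/49
P(Y=3 | obs) = 2/147 / 1/24 = 16/49
P(Y=4 | obs) = 4/147 / 1/24 = 32/49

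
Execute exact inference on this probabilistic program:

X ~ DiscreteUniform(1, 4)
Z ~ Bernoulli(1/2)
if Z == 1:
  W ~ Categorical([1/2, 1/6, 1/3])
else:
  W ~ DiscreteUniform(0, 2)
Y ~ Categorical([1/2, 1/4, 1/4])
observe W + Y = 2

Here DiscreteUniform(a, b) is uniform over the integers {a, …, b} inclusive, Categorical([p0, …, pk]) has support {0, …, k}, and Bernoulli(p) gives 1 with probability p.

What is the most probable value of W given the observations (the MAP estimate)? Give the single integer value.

argmax_v P(W = v | obs) = 2

Enumerate traces; 24 have nonzero weight after conditioning:
  (X=1, Z=0, W=0, Y=2) weight 1/96
  (X=1, Z=0, W=1, Y=1) weight 1/96
  (X=1, Z=0, W=2, Y=0) weight 1/48
  (X=1, Z=1, W=0, Y=2) weight 1/64
  (X=1, Z=1, W=1, Y=1) weight 1/192
  (X=1, Z=1, W=2, Y=0) weight 1/48
  (X=2, Z=0, W=0, Y=2) weight 1/96
  (X=2, Z=0, W=1, Y=1) weight 1/96
  … 16 more
Group by W:
  weight(W=0) = 5/48
  weight(W=1) = 1/16
  weight(W=2) = 1/6
Total weight = 5/48 + 1/16 + 1/6 = 1/3
P(W=0 | obs) = 5/48 / 1/3 = 5/16
P(W=1 | obs) = 1/16 / 1/3 = 3/16
P(W=2 | obs) = 1/6 / 1/3 = 1/2
argmax = 2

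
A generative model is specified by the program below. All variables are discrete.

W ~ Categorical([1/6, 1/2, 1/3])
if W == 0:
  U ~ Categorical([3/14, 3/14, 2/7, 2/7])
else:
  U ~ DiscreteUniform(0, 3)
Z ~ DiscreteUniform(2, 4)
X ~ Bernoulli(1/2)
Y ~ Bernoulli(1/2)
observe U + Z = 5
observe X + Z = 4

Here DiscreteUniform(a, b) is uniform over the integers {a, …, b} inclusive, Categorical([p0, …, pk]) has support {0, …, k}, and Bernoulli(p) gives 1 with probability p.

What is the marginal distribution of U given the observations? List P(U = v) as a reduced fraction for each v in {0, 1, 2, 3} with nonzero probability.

P(U=1) = 41/84, P(U=2) = 43/84

Enumerate traces; 12 have nonzero weight after conditioning:
  (W=0, U=1, Z=4, X=0, Y=0) weight 1/336
  (W=0, U=1, Z=4, X=0, Y=1) weight 1/336
  (W=0, U=2, Z=3, X=1, Y=0) weight 1/252
  (W=0, U=2, Z=3, X=1, Y=1) weight 1/252
  (W=1, U=1, Z=4, X=0, Y=0) weight 1/96
  (W=1, U=1, Z=4, X=0, Y=1) weight 1/96
  (W=1, U=2, Z=3, X=1, Y=0) weight 1/96
  (W=1, U=2, Z=3, X=1, Y=1) weight 1/96
  … 4 more
Group by U:
  weight(U=1) = 41/1008
  weight(U=2) = 43/1008
Total weight = 41/1008 + 43/1008 = 1/12
P(U=1 | obs) = 41/1008 / 1/12 = 41/84
P(U=2 | obs) = 43/1008 / 1/12 = 43/84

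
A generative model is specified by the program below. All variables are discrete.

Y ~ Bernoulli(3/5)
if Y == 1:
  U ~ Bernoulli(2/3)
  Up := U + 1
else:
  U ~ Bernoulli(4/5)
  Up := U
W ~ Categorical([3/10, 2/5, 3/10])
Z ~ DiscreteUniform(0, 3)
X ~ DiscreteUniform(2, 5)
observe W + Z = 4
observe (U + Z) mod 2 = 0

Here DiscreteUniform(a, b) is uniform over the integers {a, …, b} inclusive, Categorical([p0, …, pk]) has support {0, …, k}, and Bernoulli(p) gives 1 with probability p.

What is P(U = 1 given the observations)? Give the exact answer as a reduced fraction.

Enumerate traces; 16 have nonzero weight after conditioning:
  (Y=0, U=0, W=2, Z=2, X=2) weight 3/2000
  (Y=0, U=0, W=2, Z=2, X=3) weight 3/2000
  (Y=0, U=0, W=2, Z=2, X=4) weight 3/2000
  (Y=0, U=0, W=2, Z=2, X=5) weight 3/2000
  (Y=0, U=1, W=1, Z=3, X=2) weight 1/125
  (Y=0, U=1, W=1, Z=3, X=3) weight 1/125
  (Y=0, U=1, W=1, Z=3, X=4) weight 1/125
  (Y=0, U=1, W=1, Z=3, X=5) weight 1/125
  … 8 more
Group by U:
  weight(U=0) = 21/1000
  weight(U=1) = 9/125
Total weight = 21/1000 + 9/125 = 93/1000
P(U=0 | obs) = 21/1000 / 93/1000 = 7/31
P(U=1 | obs) = 9/125 / 93/1000 = 24/31

P(U = 1 | obs) = 24/31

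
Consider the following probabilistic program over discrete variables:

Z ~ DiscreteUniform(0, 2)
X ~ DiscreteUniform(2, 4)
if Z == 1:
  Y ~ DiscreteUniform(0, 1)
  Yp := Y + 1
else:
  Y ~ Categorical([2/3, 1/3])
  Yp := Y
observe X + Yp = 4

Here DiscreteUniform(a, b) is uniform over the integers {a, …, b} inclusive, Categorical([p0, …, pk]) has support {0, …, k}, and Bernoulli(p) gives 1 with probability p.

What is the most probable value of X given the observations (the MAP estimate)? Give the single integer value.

argmax_v P(X = v | obs) = 4

Enumerate traces; 6 have nonzero weight after conditioning:
  (Z=0, X=3, Y=1) weight 1/27
  (Z=0, X=4, Y=0) weight 2/27
  (Z=1, X=2, Y=1) weight 1/18
  (Z=1, X=3, Y=0) weight 1/18
  (Z=2, X=3, Y=1) weight 1/27
  (Z=2, X=4, Y=0) weight 2/27
Group by X:
  weight(X=2) = 1/18
  weight(X=3) = 7/54
  weight(X=4) = 4/27
Total weight = 1/18 + 7/54 + 4/27 = 1/3
P(X=2 | obs) = 1/18 / 1/3 = 1/6
P(X=3 | obs) = 7/54 / 1/3 = 7/18
P(X=4 | obs) = 4/27 / 1/3 = 4/9
argmax = 4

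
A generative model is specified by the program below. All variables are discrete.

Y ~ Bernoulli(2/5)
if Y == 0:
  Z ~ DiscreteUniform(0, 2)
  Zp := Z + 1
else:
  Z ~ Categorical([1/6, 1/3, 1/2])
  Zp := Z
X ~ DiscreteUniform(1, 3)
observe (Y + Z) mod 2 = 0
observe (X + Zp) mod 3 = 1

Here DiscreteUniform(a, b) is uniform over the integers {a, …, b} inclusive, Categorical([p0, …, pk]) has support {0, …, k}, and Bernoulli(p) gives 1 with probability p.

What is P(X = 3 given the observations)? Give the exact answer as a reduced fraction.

Enumerate traces; 3 have nonzero weight after conditioning:
  (Y=0, Z=0, X=3) weight 1/15
  (Y=0, Z=2, X=1) weight 1/15
  (Y=1, Z=1, X=3) weight 2/45
Group by X:
  weight(X=1) = 1/15
  weight(X=3) = 1/9
Total weight = 1/15 + 1/9 = 8/45
P(X=1 | obs) = 1/15 / 8/45 = 3/8
P(X=3 | obs) = 1/9 / 8/45 = 5/8

P(X = 3 | obs) = 5/8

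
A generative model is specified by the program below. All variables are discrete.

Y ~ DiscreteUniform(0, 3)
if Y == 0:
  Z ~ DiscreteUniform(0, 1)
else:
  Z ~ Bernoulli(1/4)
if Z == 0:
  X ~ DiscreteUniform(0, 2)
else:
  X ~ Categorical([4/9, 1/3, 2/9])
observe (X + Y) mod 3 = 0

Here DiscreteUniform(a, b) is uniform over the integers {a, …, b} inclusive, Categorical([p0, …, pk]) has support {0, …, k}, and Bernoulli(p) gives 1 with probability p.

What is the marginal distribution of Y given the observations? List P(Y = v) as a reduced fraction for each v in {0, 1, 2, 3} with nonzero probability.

Enumerate traces; 8 have nonzero weight after conditioning:
  (Y=0, Z=0, X=0) weight 1/24
  (Y=0, Z=1, X=0) weight 1/18
  (Y=1, Z=0, X=2) weight 1/16
  (Y=1, Z=1, X=2) weight 1/72
  (Y=2, Z=0, X=1) weight 1/16
  (Y=2, Z=1, X=1) weight 1/48
  (Y=3, Z=0, X=0) weight 1/16
  (Y=3, Z=1, X=0) weight 1/36
Group by Y:
  weight(Y=0) = 7/72
  weight(Y=1) = 11/144
  weight(Y=2) = 1/12
  weight(Y=3) = 13/144
Total weight = 7/72 + 11/144 + 1/12 + 13/144 = 25/72
P(Y=0 | obs) = 7/72 / 25/72 = 7/25
P(Y=1 | obs) = 11/144 / 25/72 = 11/50
P(Y=2 | obs) = 1/12 / 25/72 = 6/25
P(Y=3 | obs) = 13/144 / 25/72 = 13/50

P(Y=0) = 7/25, P(Y=1) = 11/50, P(Y=2) = 6/25, P(Y=3) = 13/50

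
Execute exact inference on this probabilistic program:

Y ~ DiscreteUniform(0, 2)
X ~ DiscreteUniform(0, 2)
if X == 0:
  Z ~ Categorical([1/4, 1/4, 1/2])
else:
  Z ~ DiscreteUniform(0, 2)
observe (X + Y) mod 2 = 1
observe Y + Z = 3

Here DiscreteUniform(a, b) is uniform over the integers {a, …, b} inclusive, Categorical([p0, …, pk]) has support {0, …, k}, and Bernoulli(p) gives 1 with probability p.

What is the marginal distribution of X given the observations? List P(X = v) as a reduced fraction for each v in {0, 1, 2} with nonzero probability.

P(X=0) = 3/7, P(X=1) = 2/7, P(X=2) = 2/7

Enumerate traces; 3 have nonzero weight after conditioning:
  (Y=1, X=0, Z=2) weight 1/18
  (Y=1, X=2, Z=2) weight 1/27
  (Y=2, X=1, Z=1) weight 1/27
Group by X:
  weight(X=0) = 1/18
  weight(X=1) = 1/27
  weight(X=2) = 1/27
Total weight = 1/18 + 1/27 + 1/27 = 7/54
P(X=0 | obs) = 1/18 / 7/54 = 3/7
P(X=1 | obs) = 1/27 / 7/54 = 2/7
P(X=2 | obs) = 1/27 / 7/54 = 2/7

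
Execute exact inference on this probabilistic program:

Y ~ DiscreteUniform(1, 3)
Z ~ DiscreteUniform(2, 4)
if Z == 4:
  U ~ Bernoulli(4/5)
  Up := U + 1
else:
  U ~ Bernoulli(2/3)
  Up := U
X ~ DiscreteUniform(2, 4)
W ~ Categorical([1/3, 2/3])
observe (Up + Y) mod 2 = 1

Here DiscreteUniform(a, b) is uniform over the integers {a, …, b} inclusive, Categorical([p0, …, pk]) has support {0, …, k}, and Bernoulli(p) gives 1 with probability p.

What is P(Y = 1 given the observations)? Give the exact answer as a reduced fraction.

Enumerate traces; 54 have nonzero weight after conditioning:
  (Y=1, Z=2, U=0, X=2, W=0) weight 1/243
  (Y=1, Z=2, U=0, X=2, W=1) weight 2/243
  (Y=1, Z=2, U=0, X=3, W=0) weight 1/243
  (Y=1, Z=2, U=0, X=3, W=1) weight 2/243
  (Y=1, Z=2, U=0, X=4, W=0) weight 1/243
  (Y=1, Z=2, U=0, X=4, W=1) weight 2/243
  (Y=1, Z=3, U=0, X=2, W=0) weight 1/243
  (Y=1, Z=3, U=0, X=2, W=1) weight 2/243
  (Y=2, Z=2, U=1, X=2, W=0) weight 2/243
  (Y=3, Z=2, U=0, X=2, W=0) weight 1/243
  … 44 more
Group by Y:
  weight(Y=1) = 22/135
  weight(Y=2) = 23/135
  weight(Y=3) = 22/135
Total weight = 22/135 + 23/135 + 22/135 = 67/135
P(Y=1 | obs) = 22/135 / 67/135 = 22/67
P(Y=2 | obs) = 23/135 / 67/135 = 23/67
P(Y=3 | obs) = 22/135 / 67/135 = 22/67

P(Y = 1 | obs) = 22/67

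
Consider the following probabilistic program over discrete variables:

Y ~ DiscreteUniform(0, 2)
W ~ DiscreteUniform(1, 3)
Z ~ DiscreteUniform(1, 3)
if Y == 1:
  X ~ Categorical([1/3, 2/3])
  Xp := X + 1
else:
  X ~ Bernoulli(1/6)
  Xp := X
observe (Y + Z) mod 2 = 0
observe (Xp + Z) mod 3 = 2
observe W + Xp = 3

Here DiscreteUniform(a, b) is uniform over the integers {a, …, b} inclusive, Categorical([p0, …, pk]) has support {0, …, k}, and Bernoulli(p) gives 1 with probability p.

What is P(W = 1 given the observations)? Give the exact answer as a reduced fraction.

Enumerate traces; 4 have nonzero weight after conditioning:
  (Y=0, W=3, Z=2, X=0) weight 5/162
  (Y=1, W=1, Z=3, X=1) weight 2/81
  (Y=1, W=2, Z=1, X=0) weight 1/81
  (Y=2, W=3, Z=2, X=0) weight 5/162
Group by W:
  weight(W=1) = 2/81
  weight(W=2) = 1/81
  weight(W=3) = 5/81
Total weight = 2/81 + 1/81 + 5/81 = 8/81
P(W=1 | obs) = 2/81 / 8/81 = 1/4
P(W=2 | obs) = 1/81 / 8/81 = 1/8
P(W=3 | obs) = 5/81 / 8/81 = 5/8

P(W = 1 | obs) = 1/4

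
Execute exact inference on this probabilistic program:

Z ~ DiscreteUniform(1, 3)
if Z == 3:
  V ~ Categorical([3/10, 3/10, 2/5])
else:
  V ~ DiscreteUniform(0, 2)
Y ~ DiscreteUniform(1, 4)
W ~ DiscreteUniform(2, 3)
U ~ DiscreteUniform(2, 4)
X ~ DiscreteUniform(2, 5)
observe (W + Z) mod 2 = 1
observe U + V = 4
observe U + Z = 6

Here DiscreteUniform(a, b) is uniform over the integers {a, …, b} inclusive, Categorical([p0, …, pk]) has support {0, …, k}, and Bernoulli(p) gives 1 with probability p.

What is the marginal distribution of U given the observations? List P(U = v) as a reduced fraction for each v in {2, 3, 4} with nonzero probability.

P(U=3) = 9/19, P(U=4) = 10/19

Enumerate traces; 32 have nonzero weight after conditioning:
  (Z=2, V=0, Y=1, W=3, U=4, X=2) weight 1/864
  (Z=2, V=0, Y=1, W=3, U=4, X=3) weight 1/864
  (Z=2, V=0, Y=1, W=3, U=4, X=4) weight 1/864
  (Z=2, V=0, Y=1, W=3, U=4, X=5) weight 1/864
  (Z=2, V=0, Y=2, W=3, U=4, X=2) weight 1/864
  (Z=2, V=0, Y=2, W=3, U=4, X=3) weight 1/864
  (Z=2, V=0, Y=2, W=3, U=4, X=4) weight 1/864
  (Z=2, V=0, Y=2, W=3, U=4, X=5) weight 1/864
  (Z=3, V=1, Y=1, W=2, U=3, X=2) weight 1/960
  … 23 more
Group by U:
  weight(U=3) = 1/60
  weight(U=4) = 1/54
Total weight = 1/60 + 1/54 = 19/540
P(U=3 | obs) = 1/60 / 19/540 = 9/19
P(U=4 | obs) = 1/54 / 19/540 = 10/19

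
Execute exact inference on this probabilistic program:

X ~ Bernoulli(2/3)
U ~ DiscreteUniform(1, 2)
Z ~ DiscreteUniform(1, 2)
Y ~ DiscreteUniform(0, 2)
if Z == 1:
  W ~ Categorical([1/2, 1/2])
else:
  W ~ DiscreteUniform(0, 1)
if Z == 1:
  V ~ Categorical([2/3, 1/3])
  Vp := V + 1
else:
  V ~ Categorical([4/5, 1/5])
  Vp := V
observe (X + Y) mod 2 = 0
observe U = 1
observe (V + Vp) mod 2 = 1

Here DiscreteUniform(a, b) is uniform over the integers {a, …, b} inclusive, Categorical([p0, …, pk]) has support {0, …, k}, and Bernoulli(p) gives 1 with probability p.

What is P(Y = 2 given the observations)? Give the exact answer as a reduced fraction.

Enumerate traces; 12 have nonzero weight after conditioning:
  (X=0, U=1, Z=1, Y=0, W=0, V=0) weight 1/108
  (X=0, U=1, Z=1, Y=0, W=0, V=1) weight 1/216
  (X=0, U=1, Z=1, Y=0, W=1, V=0) weight 1/108
  (X=0, U=1, Z=1, Y=0, W=1, V=1) weight 1/216
  (X=0, U=1, Z=1, Y=2, W=0, V=0) weight 1/108
  (X=0, U=1, Z=1, Y=2, W=0, V=1) weight 1/216
  (X=0, U=1, Z=1, Y=2, W=1, V=0) weight 1/108
  (X=0, U=1, Z=1, Y=2, W=1, V=1) weight 1/216
  (X=1, U=1, Z=1, Y=1, W=0, V=0) weight 1/54
  … 3 more
Group by Y:
  weight(Y=0) = 1/36
  weight(Y=1) = 1/18
  weight(Y=2) = 1/36
Total weight = 1/36 + 1/18 + 1/36 = 1/9
P(Y=0 | obs) = 1/36 / 1/9 = 1/4
P(Y=1 | obs) = 1/18 / 1/9 = 1/2
P(Y=2 | obs) = 1/36 / 1/9 = 1/4

P(Y = 2 | obs) = 1/4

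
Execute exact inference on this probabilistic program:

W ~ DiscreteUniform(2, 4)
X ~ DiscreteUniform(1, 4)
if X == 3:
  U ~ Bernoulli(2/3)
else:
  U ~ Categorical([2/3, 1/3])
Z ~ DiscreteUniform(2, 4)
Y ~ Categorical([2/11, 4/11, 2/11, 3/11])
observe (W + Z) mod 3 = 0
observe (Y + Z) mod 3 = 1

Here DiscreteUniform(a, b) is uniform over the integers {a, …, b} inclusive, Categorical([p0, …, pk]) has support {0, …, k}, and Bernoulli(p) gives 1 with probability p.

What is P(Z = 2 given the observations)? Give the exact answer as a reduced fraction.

P(Z = 2 | obs) = 2/11

Enumerate traces; 32 have nonzero weight after conditioning:
  (W=2, X=1, U=0, Z=4, Y=0) weight 1/297
  (W=2, X=1, U=0, Z=4, Y=3) weight 1/198
  (W=2, X=1, U=1, Z=4, Y=0) weight 1/594
  (W=2, X=1, U=1, Z=4, Y=3) weight 1/396
  (W=2, X=2, U=0, Z=4, Y=0) weight 1/297
  (W=2, X=2, U=0, Z=4, Y=3) weight 1/198
  (W=2, X=2, U=1, Z=4, Y=0) weight 1/594
  (W=2, X=2, U=1, Z=4, Y=3) weight 1/396
  (W=3, X=1, U=0, Z=3, Y=1) weight 2/297
  (W=4, X=1, U=0, Z=2, Y=2) weight 1/297
  … 22 more
Group by Z:
  weight(Z=2) = 2/99
  weight(Z=3) = 4/99
  weight(Z=4) = 5/99
Total weight = 2/99 + 4/99 + 5/99 = 1/9
P(Z=2 | obs) = 2/99 / 1/9 = 2/11
P(Z=3 | obs) = 4/99 / 1/9 = 4/11
P(Z=4 | obs) = 5/99 / 1/9 = 5/11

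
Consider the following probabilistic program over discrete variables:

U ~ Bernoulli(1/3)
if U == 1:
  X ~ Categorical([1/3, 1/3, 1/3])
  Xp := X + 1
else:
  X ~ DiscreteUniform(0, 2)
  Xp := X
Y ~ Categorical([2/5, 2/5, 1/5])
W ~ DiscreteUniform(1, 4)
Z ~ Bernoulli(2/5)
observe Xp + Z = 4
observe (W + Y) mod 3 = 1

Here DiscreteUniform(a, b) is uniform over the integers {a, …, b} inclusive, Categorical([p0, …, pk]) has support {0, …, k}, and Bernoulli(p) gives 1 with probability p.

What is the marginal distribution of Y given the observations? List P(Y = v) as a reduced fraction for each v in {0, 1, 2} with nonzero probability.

P(Y=0) = 4/7, P(Y=1) = 2/7, P(Y=2) = 1/7

Enumerate traces; 4 have nonzero weight after conditioning:
  (U=1, X=2, Y=0, W=1, Z=1) weight 1/225
  (U=1, X=2, Y=0, W=4, Z=1) weight 1/225
  (U=1, X=2, Y=1, W=3, Z=1) weight 1/225
  (U=1, X=2, Y=2, W=2, Z=1) weight 1/450
Group by Y:
  weight(Y=0) = 2/225
  weight(Y=1) = 1/225
  weight(Y=2) = 1/450
Total weight = 2/225 + 1/225 + 1/450 = 7/450
P(Y=0 | obs) = 2/225 / 7/450 = 4/7
P(Y=1 | obs) = 1/225 / 7/450 = 2/7
P(Y=2 | obs) = 1/450 / 7/450 = 1/7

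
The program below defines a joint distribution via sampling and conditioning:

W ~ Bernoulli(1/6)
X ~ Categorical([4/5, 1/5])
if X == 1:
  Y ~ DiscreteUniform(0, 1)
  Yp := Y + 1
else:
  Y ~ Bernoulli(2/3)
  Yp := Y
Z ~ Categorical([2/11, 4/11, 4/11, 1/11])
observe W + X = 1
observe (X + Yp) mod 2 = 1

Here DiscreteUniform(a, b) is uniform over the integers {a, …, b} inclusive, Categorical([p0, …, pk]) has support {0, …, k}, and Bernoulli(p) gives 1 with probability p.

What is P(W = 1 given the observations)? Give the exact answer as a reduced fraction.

Enumerate traces; 8 have nonzero weight after conditioning:
  (W=0, X=1, Y=1, Z=0) weight 1/66
  (W=0, X=1, Y=1, Z=1) weight 1/33
  (W=0, X=1, Y=1, Z=2) weight 1/33
  (W=0, X=1, Y=1, Z=3) weight 1/132
  (W=1, X=0, Y=1, Z=0) weight 8/495
  (W=1, X=0, Y=1, Z=1) weight 16/495
  (W=1, X=0, Y=1, Z=2) weight 16/495
  (W=1, X=0, Y=1, Z=3) weight 4/495
Group by W:
  weight(W=0) = 1/12
  weight(W=1) = 4/45
Total weight = 1/12 + 4/45 = 31/180
P(W=0 | obs) = 1/12 / 31/180 = 15/31
P(W=1 | obs) = 4/45 / 31/180 = 16/31

P(W = 1 | obs) = 16/31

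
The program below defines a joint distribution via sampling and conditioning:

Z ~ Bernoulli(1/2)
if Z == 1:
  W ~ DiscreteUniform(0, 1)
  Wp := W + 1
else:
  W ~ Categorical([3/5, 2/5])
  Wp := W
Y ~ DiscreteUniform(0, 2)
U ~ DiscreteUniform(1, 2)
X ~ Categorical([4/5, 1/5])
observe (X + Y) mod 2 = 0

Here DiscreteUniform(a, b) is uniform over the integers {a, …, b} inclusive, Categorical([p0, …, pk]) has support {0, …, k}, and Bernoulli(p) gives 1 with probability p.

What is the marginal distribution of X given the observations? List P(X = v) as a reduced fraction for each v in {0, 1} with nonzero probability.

P(X=0) = 8/9, P(X=1) = 1/9

Enumerate traces; 24 have nonzero weight after conditioning:
  (Z=0, W=0, Y=0, U=1, X=0) weight 1/25
  (Z=0, W=0, Y=0, U=2, X=0) weight 1/25
  (Z=0, W=0, Y=1, U=1, X=1) weight 1/100
  (Z=0, W=0, Y=1, U=2, X=1) weight 1/100
  (Z=0, W=0, Y=2, U=1, X=0) weight 1/25
  (Z=0, W=0, Y=2, U=2, X=0) weight 1/25
  (Z=0, W=1, Y=0, U=1, X=0) weight 2/75
  (Z=0, W=1, Y=0, U=2, X=0) weight 2/75
  … 16 more
Group by X:
  weight(X=0) = 8/15
  weight(X=1) = 1/15
Total weight = 8/15 + 1/15 = 3/5
P(X=0 | obs) = 8/15 / 3/5 = 8/9
P(X=1 | obs) = 1/15 / 3/5 = 1/9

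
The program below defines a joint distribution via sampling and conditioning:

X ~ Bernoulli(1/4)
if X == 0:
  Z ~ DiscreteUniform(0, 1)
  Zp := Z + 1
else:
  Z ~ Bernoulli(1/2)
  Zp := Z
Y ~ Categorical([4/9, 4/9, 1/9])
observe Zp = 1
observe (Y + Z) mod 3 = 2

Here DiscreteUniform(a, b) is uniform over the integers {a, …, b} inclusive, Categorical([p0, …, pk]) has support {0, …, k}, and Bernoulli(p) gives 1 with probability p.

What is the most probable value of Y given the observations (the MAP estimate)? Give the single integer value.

Enumerate traces; 2 have nonzero weight after conditioning:
  (X=0, Z=0, Y=2) weight 1/24
  (X=1, Z=1, Y=1) weight 1/18
Group by Y:
  weight(Y=1) = 1/18
  weight(Y=2) = 1/24
Total weight = 1/18 + 1/24 = 7/72
P(Y=1 | obs) = 1/18 / 7/72 = 4/7
P(Y=2 | obs) = 1/24 / 7/72 = 3/7
argmax = 1

argmax_v P(Y = v | obs) = 1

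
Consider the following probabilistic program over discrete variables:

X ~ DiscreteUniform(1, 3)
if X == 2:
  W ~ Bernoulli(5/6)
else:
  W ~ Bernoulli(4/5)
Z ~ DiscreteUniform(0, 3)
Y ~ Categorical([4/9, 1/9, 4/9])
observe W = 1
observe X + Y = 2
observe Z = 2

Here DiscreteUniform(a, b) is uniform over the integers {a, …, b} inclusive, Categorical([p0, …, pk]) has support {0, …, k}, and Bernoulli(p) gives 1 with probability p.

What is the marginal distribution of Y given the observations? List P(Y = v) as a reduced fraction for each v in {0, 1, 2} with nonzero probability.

Enumerate traces; 2 have nonzero weight after conditioning:
  (X=1, W=1, Z=2, Y=1) weight 1/135
  (X=2, W=1, Z=2, Y=0) weight 5/162
Group by Y:
  weight(Y=0) = 5/162
  weight(Y=1) = 1/135
Total weight = 5/162 + 1/135 = 31/810
P(Y=0 | obs) = 5/162 / 31/810 = 25/31
P(Y=1 | obs) = 1/135 / 31/810 = 6/31

P(Y=0) = 25/31, P(Y=1) = 6/31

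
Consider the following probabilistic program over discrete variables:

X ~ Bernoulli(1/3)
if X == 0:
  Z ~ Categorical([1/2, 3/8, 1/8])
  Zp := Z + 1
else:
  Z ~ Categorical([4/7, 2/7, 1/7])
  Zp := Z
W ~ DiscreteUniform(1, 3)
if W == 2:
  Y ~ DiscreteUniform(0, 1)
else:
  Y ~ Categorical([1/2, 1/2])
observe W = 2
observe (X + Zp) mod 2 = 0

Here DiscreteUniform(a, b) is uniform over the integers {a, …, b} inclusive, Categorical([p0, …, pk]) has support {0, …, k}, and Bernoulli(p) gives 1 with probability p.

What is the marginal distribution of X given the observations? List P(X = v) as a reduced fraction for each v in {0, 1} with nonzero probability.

P(X=0) = 21/29, P(X=1) = 8/29

Enumerate traces; 4 have nonzero weight after conditioning:
  (X=0, Z=1, W=2, Y=0) weight 1/24
  (X=0, Z=1, W=2, Y=1) weight 1/24
  (X=1, Z=1, W=2, Y=0) weight 1/63
  (X=1, Z=1, W=2, Y=1) weight 1/63
Group by X:
  weight(X=0) = 1/12
  weight(X=1) = 2/63
Total weight = 1/12 + 2/63 = 29/252
P(X=0 | obs) = 1/12 / 29/252 = 21/29
P(X=1 | obs) = 2/63 / 29/252 = 8/29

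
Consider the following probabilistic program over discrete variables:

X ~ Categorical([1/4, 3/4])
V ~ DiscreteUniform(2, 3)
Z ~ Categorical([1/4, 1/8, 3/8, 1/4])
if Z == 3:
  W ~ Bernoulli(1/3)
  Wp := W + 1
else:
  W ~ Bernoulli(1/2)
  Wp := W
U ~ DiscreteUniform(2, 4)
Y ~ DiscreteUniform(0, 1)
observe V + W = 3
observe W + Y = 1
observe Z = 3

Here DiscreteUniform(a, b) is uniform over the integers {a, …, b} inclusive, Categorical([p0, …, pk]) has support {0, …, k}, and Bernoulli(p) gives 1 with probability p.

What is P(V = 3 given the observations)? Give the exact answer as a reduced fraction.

P(V = 3 | obs) = 2/3

Enumerate traces; 12 have nonzero weight after conditioning:
  (X=0, V=2, Z=3, W=1, U=2, Y=0) weight 1/576
  (X=0, V=2, Z=3, W=1, U=3, Y=0) weight 1/576
  (X=0, V=2, Z=3, W=1, U=4, Y=0) weight 1/576
  (X=0, V=3, Z=3, W=0, U=2, Y=1) weight 1/288
  (X=0, V=3, Z=3, W=0, U=3, Y=1) weight 1/288
  (X=0, V=3, Z=3, W=0, U=4, Y=1) weight 1/288
  (X=1, V=2, Z=3, W=1, U=2, Y=0) weight 1/192
  (X=1, V=2, Z=3, W=1, U=3, Y=0) weight 1/192
  … 4 more
Group by V:
  weight(V=2) = 1/48
  weight(V=3) = 1/24
Total weight = 1/48 + 1/24 = 1/16
P(V=2 | obs) = 1/48 / 1/16 = 1/3
P(V=3 | obs) = 1/24 / 1/16 = 2/3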